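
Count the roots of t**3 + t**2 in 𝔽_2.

2

Write g(t) = t**3 + t**2.
Evaluate at each of the 2 elements of 𝔽_2:
g(0) = 0 → root; g(1) = 0 → root.
Roots: {0, 1}.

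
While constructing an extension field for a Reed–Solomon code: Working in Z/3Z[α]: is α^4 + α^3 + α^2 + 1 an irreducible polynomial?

Yes

Write g(α) = α^4 + α^3 + α^2 + 1.
Check for roots in Z/3Z: g(0) = 1; g(1) = 1; g(2) = 2.
No roots, so no linear factors.
Monic irreducibles of degree 2 over GF(3): α^2 + 1, α^2 + α + 2, α^2 + 2α + 2.
None of them divide g (all give nonzero remainder).
No irreducible factor of degree ≤ 2 exists, so g is irreducible over GF(3).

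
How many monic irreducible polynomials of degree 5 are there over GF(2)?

Gauss's count: N_{2}(5) = (1/5) Σ_{d|5} μ(5/d)·2^d.
Divisors of 5: 1, 5; μ(5/d) for each: -1, 1.
Σ = − 2^1 + 2^5 = 30.
N = 30/5 = 6.

6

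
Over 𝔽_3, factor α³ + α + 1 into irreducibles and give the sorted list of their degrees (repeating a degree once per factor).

1, 2

Write h(α) = α³ + α + 1.
Roots in 𝔽_3: h(0) = 1; h(1) = 0 → root; h(2) = 2.
Linear factors from roots: (α - 1).
Complete factorization: h(α) = (α - 1)·(α² + α - 1).
Factor degrees with multiplicity: 1 + 2 = 3.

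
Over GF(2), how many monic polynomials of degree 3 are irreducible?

x^(2^3) − x is the product of all monic irreducibles of degree dividing 3; Möbius inversion gives N = (1/3) Σ μ(3/d)·2^d.
Divisors of 3: 1, 3; μ(3/d) for each: -1, 1.
Σ = − 2^1 + 2^3 = 6.
N = 6/3 = 2.

2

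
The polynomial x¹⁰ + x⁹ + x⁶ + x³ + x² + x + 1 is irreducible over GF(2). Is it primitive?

Write f(x) = x¹⁰ + x⁹ + x⁶ + x³ + x² + x + 1.
|GF(2^10)^×| = 2^10 − 1 = 1023. Prime factorization: 1023 = 3·11·31.
f is primitive ⇔ x has order 1023 in GF(2)[x]/(f), i.e. x^(1023/q) ≠ 1 for each prime q | 1023.
x^(341) mod f = x⁷ + x⁶ + x + 1.
x^(93) mod f = x⁶ + x⁵ + x⁴ + x³.
x^(33) mod f = x⁷ + x⁶ + x⁵ + x⁴ + x³ + 1.
None equal 1, so x has full order 1023; f is primitive.

Yes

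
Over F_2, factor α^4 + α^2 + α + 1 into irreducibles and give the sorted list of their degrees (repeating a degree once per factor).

Write f(α) = α^4 + α^2 + α + 1.
Roots in F_2: f(0) = 1; f(1) = 0 → root.
Linear factors from roots: (α + 1).
Complete factorization: f(α) = (α + 1)·(α^3 + α^2 + 1).
Factor degrees with multiplicity: 1 + 3 = 4.

1, 3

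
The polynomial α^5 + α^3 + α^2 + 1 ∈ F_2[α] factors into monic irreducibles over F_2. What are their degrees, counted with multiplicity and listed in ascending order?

Write g(α) = α^5 + α^3 + α^2 + 1.
Roots in F_2: g(0) = 1; g(1) = 0 → root.
Linear factors from roots: (α + 1).
Complete factorization: g(α) = (α + 1)^3·(α^2 + α + 1).
Factor degrees with multiplicity: 1 + 1 + 1 + 2 = 5.

1, 1, 1, 2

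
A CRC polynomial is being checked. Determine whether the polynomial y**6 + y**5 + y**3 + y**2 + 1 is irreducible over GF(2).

Yes

Write g(y) = y**6 + y**5 + y**3 + y**2 + 1.
Check for roots in GF(2): g(0) = 1; g(1) = 1.
No roots, so no linear factors.
Monic irreducibles of degree 2 over GF(2): y**2 + y + 1.
None of them divide g (all give nonzero remainder).
Monic irreducibles of degree 3 over GF(2): y**3 + y + 1, y**3 + y**2 + 1.
None of them divide g (all give nonzero remainder).
No irreducible factor of degree ≤ 3 exists, so g is irreducible over GF(2).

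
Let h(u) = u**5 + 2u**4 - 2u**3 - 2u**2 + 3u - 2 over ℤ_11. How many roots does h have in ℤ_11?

Evaluate at each of the 11 elements of ℤ_11:
h(0) = 9; h(1) = 0 → root; h(2) = 0 → root; h(3) = 10; h(4) = 0 → root; h(5) = 7; h(6) = 2; h(7) = 10; h(8) = 10; h(9) = 0 → root; h(10) = 7.
Roots: {1, 2, 4, 9}.

4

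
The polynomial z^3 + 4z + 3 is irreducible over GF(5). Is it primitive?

Yes

Write f(z) = z^3 + 4z + 3.
|GF(5^3)^×| = 5^3 − 1 = 124. Prime factorization: 124 = 2^2·31.
f is primitive ⇔ z has order 124 in GF(5)[z]/(f), i.e. z^(124/q) ≠ 1 for each prime q | 124.
z^(62) mod f = 4.
z^(4) mod f = z^2 + 2z.
None equal 1, so z has full order 124; f is primitive.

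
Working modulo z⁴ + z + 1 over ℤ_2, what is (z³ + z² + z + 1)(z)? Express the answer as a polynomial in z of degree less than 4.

Multiply in ℤ_2[z]: (z³ + z² + z + 1)·(z) = z⁴ + z³ + z² + z.
Reduce using z⁴ ≡ z + 1 (mod z⁴ + z + 1).
Reduced: z³ + z² + 1.

z^3 + z^2 + 1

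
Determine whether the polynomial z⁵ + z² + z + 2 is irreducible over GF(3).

Yes

Write m(z) = z⁵ + z² + z + 2.
Check for roots in GF(3): m(0) = 2; m(1) = 2; m(2) = 1.
No roots, so no linear factors.
Monic irreducibles of degree 2 over GF(3): z² + 1, z² + z + 2, z² + 2z + 2.
None of them divide m (all give nonzero remainder).
No irreducible factor of degree ≤ 2 exists, so m is irreducible over GF(3).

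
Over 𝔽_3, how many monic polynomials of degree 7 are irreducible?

312

The number of monic irreducibles of degree 7 over GF(3) is (1/7)·Σ_{d∣7} μ(7/d) 3^d.
Divisors of 7: 1, 7; μ(7/d) for each: -1, 1.
Σ = − 3^1 + 3^7 = 2184.
N = 2184/7 = 312.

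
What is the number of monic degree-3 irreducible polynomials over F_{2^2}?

x^(4^3) − x is the product of all monic irreducibles of degree dividing 3; Möbius inversion gives N = (1/3) Σ μ(3/d)·4^d.
Divisors of 3: 1, 3; μ(3/d) for each: -1, 1.
Σ = − 4^1 + 4^3 = 60.
N = 60/3 = 20.

20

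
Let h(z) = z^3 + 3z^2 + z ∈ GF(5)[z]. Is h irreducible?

Check for roots in GF(5): h(0) = 0 → root; h(1) = 0 → root; h(2) = 2; h(3) = 2; h(4) = 1.
h(0) = 0, so (z) divides h(z); h is reducible.

No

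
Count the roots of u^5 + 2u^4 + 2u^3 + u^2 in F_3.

3

Write P(u) = u^5 + 2u^4 + 2u^3 + u^2.
Evaluate at each of the 3 elements of F_3:
P(0) = 0 → root; P(1) = 0 → root; P(2) = 0 → root.
Roots: {0, 1, 2}.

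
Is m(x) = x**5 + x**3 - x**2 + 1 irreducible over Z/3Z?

Yes

Check for roots in Z/3Z: m(0) = 1; m(1) = 2; m(2) = 1.
No roots, so no linear factors.
Monic irreducibles of degree 2 over GF(3): x**2 + 1, x**2 + x - 1, x**2 - x - 1.
None of them divide m (all give nonzero remainder).
No irreducible factor of degree ≤ 2 exists, so m is irreducible over GF(3).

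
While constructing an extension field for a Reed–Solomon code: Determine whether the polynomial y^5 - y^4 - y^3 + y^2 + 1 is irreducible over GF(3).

Yes

Write m(y) = y^5 - y^4 - y^3 + y^2 + 1.
Check for roots in GF(3): m(0) = 1; m(1) = 1; m(2) = 1.
No roots, so no linear factors.
Monic irreducibles of degree 2 over GF(3): y^2 + 1, y^2 + y - 1, y^2 - y - 1.
None of them divide m (all give nonzero remainder).
No irreducible factor of degree ≤ 2 exists, so m is irreducible over GF(3).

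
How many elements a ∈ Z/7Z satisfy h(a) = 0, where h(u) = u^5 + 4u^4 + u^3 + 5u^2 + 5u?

Evaluate at each of the 7 elements of Z/7Z:
h(0) = 0 → root; h(1) = 2; h(2) = 1; h(3) = 3; h(4) = 0 → root; h(5) = 6; h(6) = 2.
Roots: {0, 4}.

2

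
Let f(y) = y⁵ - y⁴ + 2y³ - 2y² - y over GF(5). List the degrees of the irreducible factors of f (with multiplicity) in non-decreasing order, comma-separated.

1, 1, 1, 2

Roots in GF(5): f(0) = 0 → root; f(1) = 4; f(2) = 2; f(3) = 0 → root; f(4) = 0 → root.
Linear factors from roots: (y), (y + 2), (y + 1).
Complete factorization: f(y) = (y)·(y + 1)·(y + 2)·(y² + y + 2).
Factor degrees with multiplicity: 1 + 1 + 1 + 2 = 5.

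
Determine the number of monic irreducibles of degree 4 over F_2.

3

By the necklace-counting formula, N_2(4) = (1/4) Σ_{d|4} μ(4/d)·2^d.
Divisors of 4: 1, 2, 4; μ(4/d) for each: 0, -1, 1.
Σ = − 2^2 + 2^4 = 12.
N = 12/4 = 3.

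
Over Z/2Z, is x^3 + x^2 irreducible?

Write g(x) = x^3 + x^2.
Check for roots in Z/2Z: g(0) = 0 → root; g(1) = 0 → root.
g(0) = 0, so (x) divides g(x); g is reducible.

No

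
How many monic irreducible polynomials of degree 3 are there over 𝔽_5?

By the necklace-counting formula, N_5(3) = (1/3) Σ_{d|3} μ(3/d)·5^d.
Divisors of 3: 1, 3; μ(3/d) for each: -1, 1.
Σ = − 5^1 + 5^3 = 120.
N = 120/3 = 40.

40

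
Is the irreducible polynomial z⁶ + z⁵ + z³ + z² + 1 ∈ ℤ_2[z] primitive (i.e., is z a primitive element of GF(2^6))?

Yes

Write f(z) = z⁶ + z⁵ + z³ + z² + 1.
|GF(2^6)^×| = 2^6 − 1 = 63. Prime factorization: 63 = 3^2·7.
f is primitive ⇔ z has order 63 in GF(2)[z]/(f), i.e. z^(63/q) ≠ 1 for each prime q | 63.
z^(21) mod f = z⁴ + z² + z + 1.
z^(9) mod f = z² + z.
None equal 1, so z has full order 63; f is primitive.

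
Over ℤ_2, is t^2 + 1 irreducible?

Write P(t) = t^2 + 1.
Check for roots in ℤ_2: P(0) = 1; P(1) = 0 → root.
P(1) = 0, so (t − 1) divides P(t); P is reducible.

No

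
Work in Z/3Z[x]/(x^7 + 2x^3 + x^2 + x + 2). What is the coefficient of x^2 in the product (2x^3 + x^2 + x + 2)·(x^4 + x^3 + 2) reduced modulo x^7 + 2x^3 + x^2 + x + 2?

0

Multiply in Z/3Z[x]: (2x^3 + x^2 + x + 2)·(x^4 + x^3 + 2) = 2x^7 + 2x^5 + 2x^2 + 2x + 1.
Reduce using x^7 ≡ x^3 + 2x^2 + 2x + 1 (mod x^7 + 2x^3 + x^2 + x + 2).
Reduced: 2x^5 + 2x^3.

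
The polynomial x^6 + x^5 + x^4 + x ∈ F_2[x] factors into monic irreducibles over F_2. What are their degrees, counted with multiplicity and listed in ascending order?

Write g(x) = x^6 + x^5 + x^4 + x.
Roots in F_2: g(0) = 0 → root; g(1) = 0 → root.
Linear factors from roots: (x), (x + 1).
Complete factorization: g(x) = (x)·(x + 1)^2·(x^3 + x^2 + 1).
Factor degrees with multiplicity: 1 + 1 + 1 + 3 = 6.

1, 1, 1, 3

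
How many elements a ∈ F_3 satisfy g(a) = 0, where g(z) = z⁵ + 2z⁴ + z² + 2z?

3

Evaluate at each of the 3 elements of F_3:
g(0) = 0 → root; g(1) = 0 → root; g(2) = 0 → root.
Roots: {0, 1, 2}.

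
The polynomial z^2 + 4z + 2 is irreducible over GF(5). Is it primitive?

Write f(z) = z^2 + 4z + 2.
|GF(5^2)^×| = 5^2 − 1 = 24. Prime factorization: 24 = 2^3·3.
f is primitive ⇔ z has order 24 in GF(5)[z]/(f), i.e. z^(24/q) ≠ 1 for each prime q | 24.
z^(12) mod f = 4.
z^(8) mod f = 2z + 1.
None equal 1, so z has full order 24; f is primitive.

Yes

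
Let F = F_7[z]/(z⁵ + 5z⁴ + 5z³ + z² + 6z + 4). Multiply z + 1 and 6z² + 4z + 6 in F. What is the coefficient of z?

Multiply in F_7[z]: (z + 1)·(6z² + 4z + 6) = 6z³ + 3z² + 3z + 6.
Reduced: 6z³ + 3z² + 3z + 6.

3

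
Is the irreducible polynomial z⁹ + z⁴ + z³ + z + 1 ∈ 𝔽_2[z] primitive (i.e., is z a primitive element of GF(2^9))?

Yes

Write f(z) = z⁹ + z⁴ + z³ + z + 1.
|GF(2^9)^×| = 2^9 − 1 = 511. Prime factorization: 511 = 7·73.
f is primitive ⇔ z has order 511 in GF(2)[z]/(f), i.e. z^(511/q) ≠ 1 for each prime q | 511.
z^(73) mod f = z⁸ + z⁷ + z⁵ + z⁴ + z³ + z² + z.
z^(7) mod f = z⁷.
None equal 1, so z has full order 511; f is primitive.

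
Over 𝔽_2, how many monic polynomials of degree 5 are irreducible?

x^(2^5) − x is the product of all monic irreducibles of degree dividing 5; Möbius inversion gives N = (1/5) Σ μ(5/d)·2^d.
Divisors of 5: 1, 5; μ(5/d) for each: -1, 1.
Σ = − 2^1 + 2^5 = 30.
N = 30/5 = 6.

6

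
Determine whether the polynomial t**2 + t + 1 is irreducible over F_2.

Yes

Write P(t) = t**2 + t + 1.
Check for roots in F_2: P(0) = 1; P(1) = 1.
No roots. A degree-2 polynomial over a field with no linear factor is irreducible.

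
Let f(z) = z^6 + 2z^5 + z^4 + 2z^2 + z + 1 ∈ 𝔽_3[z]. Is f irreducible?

Check for roots in 𝔽_3: f(0) = 1; f(1) = 2; f(2) = 2.
No roots, so no linear factors.
Monic irreducibles of degree 2 over GF(3): z^2 + 1, z^2 + z + 2, z^2 + 2z + 2.
None of them divide f (all give nonzero remainder).
Degree-3 irreducible divisors: test the 8 monic irreducibles of degree 3 over GF(3).
None of them divide f (all give nonzero remainder).
No irreducible factor of degree ≤ 3 exists, so f is irreducible over GF(3).

Yes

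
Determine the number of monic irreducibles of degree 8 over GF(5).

48750

By the necklace-counting formula, N_5(8) = (1/8) Σ_{d|8} μ(8/d)·5^d.
Divisors of 8: 1, 2, 4, 8; μ(8/d) for each: 0, 0, -1, 1.
Σ = − 5^4 + 5^8 = 390000.
N = 390000/8 = 48750.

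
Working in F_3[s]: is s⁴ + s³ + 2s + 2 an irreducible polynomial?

Write f(s) = s⁴ + s³ + 2s + 2.
Check for roots in F_3: f(0) = 2; f(1) = 0 → root; f(2) = 0 → root.
f(1) = 0, so (s − 1) divides f(s); f is reducible.

No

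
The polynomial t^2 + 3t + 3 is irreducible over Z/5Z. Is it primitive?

Write f(t) = t^2 + 3t + 3.
|GF(5^2)^×| = 5^2 − 1 = 24. Prime factorization: 24 = 2^3·3.
f is primitive ⇔ t has order 24 in GF(5)[t]/(f), i.e. t^(24/q) ≠ 1 for each prime q | 24.
t^(12) mod f = 4.
t^(8) mod f = t + 1.
None equal 1, so t has full order 24; f is primitive.

Yes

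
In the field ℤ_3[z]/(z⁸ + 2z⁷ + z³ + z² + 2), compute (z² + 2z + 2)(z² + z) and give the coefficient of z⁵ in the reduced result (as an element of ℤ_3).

0

Multiply in ℤ_3[z]: (z² + 2z + 2)·(z² + z) = z⁴ + z² + 2z.
Reduced: z⁴ + z² + 2z.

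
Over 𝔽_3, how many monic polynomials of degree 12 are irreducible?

By the necklace-counting formula, N_3(12) = (1/12) Σ_{d|12} μ(12/d)·3^d.
Divisors of 12: 1, 2, 3, 4, 6, 12; μ(12/d) for each: 0, 1, 0, -1, -1, 1.
Σ = 3^2 − 3^4 − 3^6 + 3^12 = 530640.
N = 530640/12 = 44220.

44220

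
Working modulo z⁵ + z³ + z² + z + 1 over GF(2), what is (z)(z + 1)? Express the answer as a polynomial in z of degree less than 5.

z^2 + z

Multiply in GF(2)[z]: (z)·(z + 1) = z² + z.
Reduced: z² + z.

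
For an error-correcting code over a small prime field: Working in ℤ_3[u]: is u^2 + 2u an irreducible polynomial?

Write P(u) = u^2 + 2u.
Check for roots in ℤ_3: P(0) = 0 → root; P(1) = 0 → root; P(2) = 2.
P(0) = 0, so (u) divides P(u); P is reducible.

No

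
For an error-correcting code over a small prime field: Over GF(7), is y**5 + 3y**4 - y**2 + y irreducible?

No

Write g(y) = y**5 + 3y**4 - y**2 + y.
Check for roots in GF(7): g(0) = 0 → root; g(1) = 4; g(2) = 1; g(3) = 4; g(4) = 2; g(5) = 3; g(6) = 0 → root.
g(0) = 0, so (y) divides g(y); g is reducible.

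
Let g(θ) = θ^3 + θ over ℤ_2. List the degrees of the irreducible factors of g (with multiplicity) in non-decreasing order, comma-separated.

1, 1, 1

Roots in ℤ_2: g(0) = 0 → root; g(1) = 0 → root.
Linear factors from roots: (θ), (θ + 1).
Complete factorization: g(θ) = (θ)·(θ + 1)^2.
Factor degrees with multiplicity: 1 + 1 + 1 = 3.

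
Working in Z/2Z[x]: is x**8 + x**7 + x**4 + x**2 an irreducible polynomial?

Write g(x) = x**8 + x**7 + x**4 + x**2.
Check for roots in Z/2Z: g(0) = 0 → root; g(1) = 0 → root.
g(0) = 0, so (x) divides g(x); g is reducible.

No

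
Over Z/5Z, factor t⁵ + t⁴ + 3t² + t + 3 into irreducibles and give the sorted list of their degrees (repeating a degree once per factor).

Write h(t) = t⁵ + t⁴ + 3t² + t + 3.
Roots in Z/5Z: h(0) = 3; h(1) = 4; h(2) = 0 → root; h(3) = 2; h(4) = 0 → root.
Linear factors from roots: (t + 3), (t + 1).
Complete factorization: h(t) = (t + 1)·(t + 3)^2·(t² + 4t + 2).
Factor degrees with multiplicity: 1 + 1 + 1 + 2 = 5.

1, 1, 1, 2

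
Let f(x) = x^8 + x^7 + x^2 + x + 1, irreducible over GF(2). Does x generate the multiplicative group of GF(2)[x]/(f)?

Yes

|GF(2^8)^×| = 2^8 − 1 = 255. Prime factorization: 255 = 3·5·17.
f is primitive ⇔ x has order 255 in GF(2)[x]/(f), i.e. x^(255/q) ≠ 1 for each prime q | 255.
x^(85) mod f = x^7 + x^5 + x^3 + x.
x^(51) mod f = x^6 + x^5 + x^3 + x^2.
x^(15) mod f = x^7 + x^6 + x^5 + x^4 + x^2.
None equal 1, so x has full order 255; f is primitive.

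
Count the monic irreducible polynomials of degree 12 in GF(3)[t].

44220

Gauss's count: N_{3}(12) = (1/12) Σ_{d|12} μ(12/d)·3^d.
Divisors of 12: 1, 2, 3, 4, 6, 12; μ(12/d) for each: 0, 1, 0, -1, -1, 1.
Σ = 3^2 − 3^4 − 3^6 + 3^12 = 530640.
N = 530640/12 = 44220.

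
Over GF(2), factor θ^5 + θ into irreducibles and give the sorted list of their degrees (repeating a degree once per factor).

Write f(θ) = θ^5 + θ.
Roots in GF(2): f(0) = 0 → root; f(1) = 0 → root.
Linear factors from roots: (θ), (θ + 1).
Complete factorization: f(θ) = (θ)·(θ + 1)^4.
Factor degrees with multiplicity: 1 + 1 + 1 + 1 + 1 = 5.

1, 1, 1, 1, 1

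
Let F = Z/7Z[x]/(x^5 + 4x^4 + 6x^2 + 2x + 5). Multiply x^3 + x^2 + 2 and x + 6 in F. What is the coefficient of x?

Multiply in Z/7Z[x]: (x^3 + x^2 + 2)·(x + 6) = x^4 + 6x^2 + 2x + 5.
Reduced: x^4 + 6x^2 + 2x + 5.

2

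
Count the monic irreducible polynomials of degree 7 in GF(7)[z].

The number of monic irreducibles of degree 7 over GF(7) is (1/7)·Σ_{d∣7} μ(7/d) 7^d.
Divisors of 7: 1, 7; μ(7/d) for each: -1, 1.
Σ = − 7^1 + 7^7 = 823536.
N = 823536/7 = 117648.

117648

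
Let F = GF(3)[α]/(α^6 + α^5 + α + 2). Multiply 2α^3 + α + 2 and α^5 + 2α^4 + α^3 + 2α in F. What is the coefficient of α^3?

0

Multiply in GF(3)[α]: (2α^3 + α + 2)·(α^5 + 2α^4 + α^3 + 2α) = 2α^8 + α^7 + α^5 + 2α^3 + 2α^2 + α.
Reduce using α^6 ≡ 2α^5 + 2α + 1 (mod α^6 + α^5 + α + 2).
Reduced: 2α^2 + 2α + 1.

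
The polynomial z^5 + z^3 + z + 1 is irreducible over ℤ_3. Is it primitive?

Yes

Write f(z) = z^5 + z^3 + z + 1.
|GF(3^5)^×| = 3^5 − 1 = 242. Prime factorization: 242 = 2·11^2.
f is primitive ⇔ z has order 242 in GF(3)[z]/(f), i.e. z^(242/q) ≠ 1 for each prime q | 242.
z^(121) mod f = 2.
z^(22) mod f = z^4 + z^2 + 2.
None equal 1, so z has full order 242; f is primitive.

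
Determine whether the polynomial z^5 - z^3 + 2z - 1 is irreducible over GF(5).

Yes

Write f(z) = z^5 - z^3 + 2z - 1.
Check for roots in GF(5): f(0) = 4; f(1) = 1; f(2) = 2; f(3) = 1; f(4) = 2.
No roots, so no linear factors.
Degree-2 irreducible divisors: test the 10 monic irreducibles of degree 2 over GF(5).
None of them divide f (all give nonzero remainder).
No irreducible factor of degree ≤ 2 exists, so f is irreducible over GF(5).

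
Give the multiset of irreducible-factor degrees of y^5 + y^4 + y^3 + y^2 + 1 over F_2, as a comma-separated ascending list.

Write h(y) = y^5 + y^4 + y^3 + y^2 + 1.
Roots in F_2: h(0) = 1; h(1) = 1.
Complete factorization: h(y) = (y^5 + y^4 + y^3 + y^2 + 1).
Factor degrees with multiplicity: 5 = 5.

5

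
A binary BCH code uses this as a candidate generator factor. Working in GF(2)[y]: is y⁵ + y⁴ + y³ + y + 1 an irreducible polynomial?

Yes

Write m(y) = y⁵ + y⁴ + y³ + y + 1.
Check for roots in GF(2): m(0) = 1; m(1) = 1.
No roots, so no linear factors.
Monic irreducibles of degree 2 over GF(2): y² + y + 1.
None of them divide m (all give nonzero remainder).
No irreducible factor of degree ≤ 2 exists, so m is irreducible over GF(2).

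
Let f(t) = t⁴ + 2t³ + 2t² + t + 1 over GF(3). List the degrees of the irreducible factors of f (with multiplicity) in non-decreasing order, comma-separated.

2, 2

Roots in GF(3): f(0) = 1; f(1) = 1; f(2) = 1.
Complete factorization: f(t) = (t² + t + 2)^2.
Factor degrees with multiplicity: 2 + 2 = 4.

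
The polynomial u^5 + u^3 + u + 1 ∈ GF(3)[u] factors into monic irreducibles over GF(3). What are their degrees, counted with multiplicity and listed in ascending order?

5

Write h(u) = u^5 + u^3 + u + 1.
Roots in GF(3): h(0) = 1; h(1) = 1; h(2) = 1.
Complete factorization: h(u) = (u^5 + u^3 + u + 1).
Factor degrees with multiplicity: 5 = 5.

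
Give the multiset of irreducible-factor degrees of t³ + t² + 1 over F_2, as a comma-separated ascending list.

3

Write h(t) = t³ + t² + 1.
Roots in F_2: h(0) = 1; h(1) = 1.
Complete factorization: h(t) = (t³ + t² + 1).
Factor degrees with multiplicity: 3 = 3.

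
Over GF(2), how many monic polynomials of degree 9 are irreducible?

Gauss's count: N_{2}(9) = (1/9) Σ_{d|9} μ(9/d)·2^d.
Divisors of 9: 1, 3, 9; μ(9/d) for each: 0, -1, 1.
Σ = − 2^3 + 2^9 = 504.
N = 504/9 = 56.

56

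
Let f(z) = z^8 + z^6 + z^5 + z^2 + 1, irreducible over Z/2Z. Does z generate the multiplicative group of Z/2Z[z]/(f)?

Yes

|GF(2^8)^×| = 2^8 − 1 = 255. Prime factorization: 255 = 3·5·17.
f is primitive ⇔ z has order 255 in GF(2)[z]/(f), i.e. z^(255/q) ≠ 1 for each prime q | 255.
z^(85) mod f = z^7 + z^3 + 1.
z^(51) mod f = z^6 + z^5 + 1.
z^(15) mod f = z^7 + z^6 + z^5 + z^4 + z^2 + z + 1.
None equal 1, so z has full order 255; f is primitive.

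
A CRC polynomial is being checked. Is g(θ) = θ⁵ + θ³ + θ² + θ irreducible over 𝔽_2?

Check for roots in 𝔽_2: g(0) = 0 → root; g(1) = 0 → root.
g(0) = 0, so (θ) divides g(θ); g is reducible.

No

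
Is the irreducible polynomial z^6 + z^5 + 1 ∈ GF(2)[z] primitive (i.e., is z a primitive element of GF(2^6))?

Write f(z) = z^6 + z^5 + 1.
|GF(2^6)^×| = 2^6 − 1 = 63. Prime factorization: 63 = 3^2·7.
f is primitive ⇔ z has order 63 in GF(2)[z]/(f), i.e. z^(63/q) ≠ 1 for each prime q | 63.
z^(21) mod f = z^5 + z^4 + z^3 + 1.
z^(9) mod f = z^5 + z^3 + z^2 + z + 1.
None equal 1, so z has full order 63; f is primitive.

Yes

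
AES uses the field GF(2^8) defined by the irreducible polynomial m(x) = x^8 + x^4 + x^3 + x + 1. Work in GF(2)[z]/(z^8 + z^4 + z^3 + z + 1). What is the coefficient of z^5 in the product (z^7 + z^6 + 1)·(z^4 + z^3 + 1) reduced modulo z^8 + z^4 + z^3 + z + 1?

1

Multiply in GF(2)[z]: (z^7 + z^6 + 1)·(z^4 + z^3 + 1) = z^11 + z^9 + z^7 + z^6 + z^4 + z^3 + 1.
Reduce using z^8 ≡ z^4 + z^3 + z + 1 (mod z^8 + z^4 + z^3 + z + 1).
Reduced: z^5 + z^4 + z^2 + z + 1.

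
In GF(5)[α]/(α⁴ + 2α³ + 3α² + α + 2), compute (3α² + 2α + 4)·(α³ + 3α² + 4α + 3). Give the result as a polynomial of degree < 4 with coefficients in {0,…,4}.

3α^3 + α^2 + α + 2

Multiply in GF(5)[α]: (3α² + 2α + 4)·(α³ + 3α² + 4α + 3) = 3α⁵ + α⁴ + 2α³ + 4α² + 2α + 2.
Reduce using α⁴ ≡ 3α³ + 2α² + 4α + 3 (mod α⁴ + 2α³ + 3α² + α + 2).
Reduced: 3α³ + α² + α + 2.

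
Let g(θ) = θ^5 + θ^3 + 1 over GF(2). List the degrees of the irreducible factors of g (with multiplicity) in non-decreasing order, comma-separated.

Roots in GF(2): g(0) = 1; g(1) = 1.
Complete factorization: g(θ) = (θ^5 + θ^3 + 1).
Factor degrees with multiplicity: 5 = 5.

5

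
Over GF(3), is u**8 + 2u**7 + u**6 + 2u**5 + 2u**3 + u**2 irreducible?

No

Write m(u) = u**8 + 2u**7 + u**6 + 2u**5 + 2u**3 + u**2.
Check for roots in GF(3): m(0) = 0 → root; m(1) = 0 → root; m(2) = 0 → root.
m(0) = 0, so (u) divides m(u); m is reducible.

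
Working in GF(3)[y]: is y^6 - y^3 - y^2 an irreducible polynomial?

No

Write m(y) = y^6 - y^3 - y^2.
Check for roots in GF(3): m(0) = 0 → root; m(1) = 2; m(2) = 1.
m(0) = 0, so (y) divides m(y); m is reducible.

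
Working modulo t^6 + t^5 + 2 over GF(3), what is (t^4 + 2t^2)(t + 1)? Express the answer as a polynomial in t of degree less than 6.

Multiply in GF(3)[t]: (t^4 + 2t^2)·(t + 1) = t^5 + t^4 + 2t^3 + 2t^2.
Reduced: t^5 + t^4 + 2t^3 + 2t^2.

t^5 + t^4 + 2t^3 + 2t^2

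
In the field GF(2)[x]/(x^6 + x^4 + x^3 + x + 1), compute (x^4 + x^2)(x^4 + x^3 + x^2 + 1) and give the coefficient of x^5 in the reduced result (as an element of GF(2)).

Multiply in GF(2)[x]: (x^4 + x^2)·(x^4 + x^3 + x^2 + 1) = x^8 + x^7 + x^5 + x^2.
Reduce using x^6 ≡ x^4 + x^3 + x + 1 (mod x^6 + x^4 + x^3 + x + 1).
Reduced: x^5 + x^2 + 1.

1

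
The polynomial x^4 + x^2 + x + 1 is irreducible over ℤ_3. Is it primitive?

No

Write f(x) = x^4 + x^2 + x + 1.
|GF(3^4)^×| = 3^4 − 1 = 80. Prime factorization: 80 = 2^4·5.
f is primitive ⇔ x has order 80 in GF(3)[x]/(f), i.e. x^(80/q) ≠ 1 for each prime q | 80.
x^(40) mod f = 1
x^(16) mod f = x^3 + 2.
Since x^(40) = 1, the order of x divides 40 < 80; not primitive.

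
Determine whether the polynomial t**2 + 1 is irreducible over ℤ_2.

No

Write P(t) = t**2 + 1.
Check for roots in ℤ_2: P(0) = 1; P(1) = 0 → root.
P(1) = 0, so (t − 1) divides P(t); P is reducible.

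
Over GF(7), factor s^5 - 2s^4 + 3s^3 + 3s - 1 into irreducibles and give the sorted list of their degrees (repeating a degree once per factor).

Write f(s) = s^5 - 2s^4 + 3s^3 + 3s - 1.
Complete factorization: f(s) = (s^5 - 2s^4 + 3s^3 + 3s - 1).
Factor degrees with multiplicity: 5 = 5.

5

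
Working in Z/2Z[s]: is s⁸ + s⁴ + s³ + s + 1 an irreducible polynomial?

Write h(s) = s⁸ + s⁴ + s³ + s + 1.
Check for roots in Z/2Z: h(0) = 1; h(1) = 1.
No roots, so no linear factors.
Monic irreducibles of degree 2 over GF(2): s² + s + 1.
None of them divide h (all give nonzero remainder).
Monic irreducibles of degree 3 over GF(2): s³ + s + 1, s³ + s² + 1.
None of them divide h (all give nonzero remainder).
Monic irreducibles of degree 4 over GF(2): s⁴ + s + 1, s⁴ + s³ + 1, s⁴ + s³ + s² + s + 1.
None of them divide h (all give nonzero remainder).
No irreducible factor of degree ≤ 4 exists, so h is irreducible over GF(2).

Yes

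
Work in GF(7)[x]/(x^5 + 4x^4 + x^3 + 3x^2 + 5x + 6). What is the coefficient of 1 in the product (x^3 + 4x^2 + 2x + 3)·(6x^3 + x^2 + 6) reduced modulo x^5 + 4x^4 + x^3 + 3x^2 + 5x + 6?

Multiply in GF(7)[x]: (x^3 + 4x^2 + 2x + 3)·(6x^3 + x^2 + 6) = 6x^6 + 4x^5 + 2x^4 + 5x^3 + 6x^2 + 5x + 4.
Reduce using x^5 ≡ 3x^4 + 6x^3 + 4x^2 + 2x + 1 (mod x^5 + 4x^4 + x^3 + 3x^2 + 5x + 6).
Reduced: 6x^4 + x^2 + 6x + 5.

5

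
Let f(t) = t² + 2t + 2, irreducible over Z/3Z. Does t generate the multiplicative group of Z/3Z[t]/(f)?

|GF(3^2)^×| = 3^2 − 1 = 8. Prime factorization: 8 = 2^3.
f is primitive ⇔ t has order 8 in GF(3)[t]/(f), i.e. t^(8/q) ≠ 1 for each prime q | 8.
t^(4) mod f = 2.
None equal 1, so t has full order 8; f is primitive.

Yes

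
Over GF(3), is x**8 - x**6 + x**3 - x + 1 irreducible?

Write h(x) = x**8 - x**6 + x**3 - x + 1.
Check for roots in GF(3): h(0) = 1; h(1) = 1; h(2) = 1.
No roots, so no linear factors.
Monic irreducibles of degree 2 over GF(3): x**2 + 1, x**2 + x - 1, x**2 - x - 1.
None of them divide h (all give nonzero remainder).
Degree-3 irreducible divisors: test the 8 monic irreducibles of degree 3 over GF(3).
None of them divide h (all give nonzero remainder).
Degree-4 irreducible divisors: test the 18 monic irreducibles of degree 4 over GF(3).
None of them divide h (all give nonzero remainder).
No irreducible factor of degree ≤ 4 exists, so h is irreducible over GF(3).

Yes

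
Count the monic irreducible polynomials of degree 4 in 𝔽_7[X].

588

x^(7^4) − x is the product of all monic irreducibles of degree dividing 4; Möbius inversion gives N = (1/4) Σ μ(4/d)·7^d.
Divisors of 4: 1, 2, 4; μ(4/d) for each: 0, -1, 1.
Σ = − 7^2 + 7^4 = 2352.
N = 2352/4 = 588.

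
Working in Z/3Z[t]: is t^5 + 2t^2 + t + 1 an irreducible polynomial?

Write g(t) = t^5 + 2t^2 + t + 1.
Check for roots in Z/3Z: g(0) = 1; g(1) = 2; g(2) = 1.
No roots, so no linear factors.
Monic irreducibles of degree 2 over GF(3): t^2 + 1, t^2 + t + 2, t^2 + 2t + 2.
None of them divide g (all give nonzero remainder).
No irreducible factor of degree ≤ 2 exists, so g is irreducible over GF(3).

Yes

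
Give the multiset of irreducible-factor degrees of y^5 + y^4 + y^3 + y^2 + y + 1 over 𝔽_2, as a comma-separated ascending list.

1, 2, 2

Write g(y) = y^5 + y^4 + y^3 + y^2 + y + 1.
Roots in 𝔽_2: g(0) = 1; g(1) = 0 → root.
Linear factors from roots: (y + 1).
Complete factorization: g(y) = (y + 1)·(y^2 + y + 1)^2.
Factor degrees with multiplicity: 1 + 2 + 2 = 5.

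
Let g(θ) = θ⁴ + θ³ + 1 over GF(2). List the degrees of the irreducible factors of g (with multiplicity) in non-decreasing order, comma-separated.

4

Roots in GF(2): g(0) = 1; g(1) = 1.
Complete factorization: g(θ) = (θ⁴ + θ³ + 1).
Factor degrees with multiplicity: 4 = 4.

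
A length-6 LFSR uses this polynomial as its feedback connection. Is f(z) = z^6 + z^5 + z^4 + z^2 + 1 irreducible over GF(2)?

Yes

Check for roots in GF(2): f(0) = 1; f(1) = 1.
No roots, so no linear factors.
Monic irreducibles of degree 2 over GF(2): z^2 + z + 1.
None of them divide f (all give nonzero remainder).
Monic irreducibles of degree 3 over GF(2): z^3 + z + 1, z^3 + z^2 + 1.
None of them divide f (all give nonzero remainder).
No irreducible factor of degree ≤ 3 exists, so f is irreducible over GF(2).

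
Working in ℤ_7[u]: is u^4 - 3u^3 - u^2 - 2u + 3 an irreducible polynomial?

Write m(u) = u^4 - 3u^3 - u^2 - 2u + 3.
Check for roots in ℤ_7: m(0) = 3; m(1) = 5; m(2) = 1; m(3) = 2; m(4) = 1; m(5) = 1; m(6) = 1.
No roots, so no linear factors.
Degree-2 irreducible divisors: test the 21 monic irreducibles of degree 2 over GF(7).
None of them divide m (all give nonzero remainder).
No irreducible factor of degree ≤ 2 exists, so m is irreducible over GF(7).

Yes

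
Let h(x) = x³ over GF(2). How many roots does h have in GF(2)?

1

Evaluate at each of the 2 elements of GF(2):
h(0) = 0 → root; h(1) = 1.
Roots: {0}.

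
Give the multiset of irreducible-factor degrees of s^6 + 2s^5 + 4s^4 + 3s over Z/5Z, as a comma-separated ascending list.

Write g(s) = s^6 + 2s^5 + 4s^4 + 3s.
Roots in Z/5Z: g(0) = 0 → root; g(1) = 0 → root; g(2) = 3; g(3) = 3; g(4) = 0 → root.
Linear factors from roots: (s), (s + 4), (s + 1).
Complete factorization: g(s) = (s)·(s + 1)·(s + 4)^2·(s^2 + 3s + 3).
Factor degrees with multiplicity: 1 + 1 + 1 + 1 + 2 = 6.

1, 1, 1, 1, 2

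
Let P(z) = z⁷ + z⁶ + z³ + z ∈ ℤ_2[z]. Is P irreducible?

Check for roots in ℤ_2: P(0) = 0 → root; P(1) = 0 → root.
P(0) = 0, so (z) divides P(z); P is reducible.

No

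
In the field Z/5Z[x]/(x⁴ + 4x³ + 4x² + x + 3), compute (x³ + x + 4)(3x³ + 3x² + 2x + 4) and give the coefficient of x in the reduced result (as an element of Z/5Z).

0

Multiply in Z/5Z[x]: (x³ + x + 4)·(3x³ + 3x² + 2x + 4) = 3x⁶ + 3x⁵ + 4x³ + 4x² + 2x + 1.
Reduce using x⁴ ≡ x³ + x² + 4x + 2 (mod x⁴ + 4x³ + 4x² + x + 3).
Reduced: x³ + 3x² + 4.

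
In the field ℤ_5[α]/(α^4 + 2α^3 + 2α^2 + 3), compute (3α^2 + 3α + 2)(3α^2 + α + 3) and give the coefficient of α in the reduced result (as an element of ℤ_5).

1

Multiply in ℤ_5[α]: (3α^2 + 3α + 2)·(3α^2 + α + 3) = 4α^4 + 2α^3 + 3α^2 + α + 1.
Reduce using α^4 ≡ 3α^3 + 3α^2 + 2 (mod α^4 + 2α^3 + 2α^2 + 3).
Reduced: 4α^3 + α + 4.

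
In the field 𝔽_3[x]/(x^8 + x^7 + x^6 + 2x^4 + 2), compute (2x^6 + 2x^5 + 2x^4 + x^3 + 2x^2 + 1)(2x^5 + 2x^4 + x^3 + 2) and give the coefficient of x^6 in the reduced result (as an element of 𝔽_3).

Multiply in 𝔽_3[x]: (2x^6 + 2x^5 + 2x^4 + x^3 + 2x^2 + 1)·(2x^5 + 2x^4 + x^3 + 2) = x^11 + 2x^10 + x^9 + 2x^8 + 2x^7 + 2x^5 + x^2 + 2.
Reduce using x^8 ≡ 2x^7 + 2x^6 + x^4 + 1 (mod x^8 + x^7 + x^6 + 2x^4 + 2).
Reduced: 2x^7 + 2x^6 + x^5 + 2x^4 + x^3 + 2x^2 + 2x + 1.

2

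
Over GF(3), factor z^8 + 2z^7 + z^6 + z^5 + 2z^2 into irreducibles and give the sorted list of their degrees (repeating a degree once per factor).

Write f(z) = z^8 + 2z^7 + z^6 + z^5 + 2z^2.
Roots in GF(3): f(0) = 0 → root; f(1) = 1; f(2) = 1.
Linear factors from roots: (z).
Complete factorization: f(z) = (z)^2·(z^3 + 2z + 1)·(z^3 + 2z^2 + 2z + 2).
Factor degrees with multiplicity: 1 + 1 + 3 + 3 = 8.

1, 1, 3, 3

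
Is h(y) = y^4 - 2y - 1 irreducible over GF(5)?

Check for roots in GF(5): h(0) = 4; h(1) = 3; h(2) = 1; h(3) = 4; h(4) = 2.
No roots, so no linear factors.
Degree-2 irreducible divisors: test the 10 monic irreducibles of degree 2 over GF(5).
None of them divide h (all give nonzero remainder).
No irreducible factor of degree ≤ 2 exists, so h is irreducible over GF(5).

Yes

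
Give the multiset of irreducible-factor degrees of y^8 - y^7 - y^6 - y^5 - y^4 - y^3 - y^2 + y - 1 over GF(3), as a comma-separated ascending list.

8

Write f(y) = y^8 - y^7 - y^6 - y^5 - y^4 - y^3 - y^2 + y - 1.
Roots in GF(3): f(0) = 2; f(1) = 1; f(2) = 2.
Complete factorization: f(y) = (y^8 - y^7 - y^6 - y^5 - y^4 - y^3 - y^2 + y - 1).
Factor degrees with multiplicity: 8 = 8.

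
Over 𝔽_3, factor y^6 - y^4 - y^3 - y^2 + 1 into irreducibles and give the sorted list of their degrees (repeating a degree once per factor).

3, 3

Write g(y) = y^6 - y^4 - y^3 - y^2 + 1.
Roots in 𝔽_3: g(0) = 1; g(1) = 2; g(2) = 1.
Complete factorization: g(y) = (y^3 + y^2 + y - 1)·(y^3 - y^2 - y - 1).
Factor degrees with multiplicity: 3 + 3 = 6.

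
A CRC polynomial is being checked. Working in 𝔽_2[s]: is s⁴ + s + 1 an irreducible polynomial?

Write h(s) = s⁴ + s + 1.
Check for roots in 𝔽_2: h(0) = 1; h(1) = 1.
No roots, so no linear factors.
Monic irreducibles of degree 2 over GF(2): s² + s + 1.
None of them divide h (all give nonzero remainder).
No irreducible factor of degree ≤ 2 exists, so h is irreducible over GF(2).

Yes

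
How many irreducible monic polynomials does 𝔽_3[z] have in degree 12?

44220

The number of monic irreducibles of degree 12 over GF(3) is (1/12)·Σ_{d∣12} μ(12/d) 3^d.
Divisors of 12: 1, 2, 3, 4, 6, 12; μ(12/d) for each: 0, 1, 0, -1, -1, 1.
Σ = 3^2 − 3^4 − 3^6 + 3^12 = 530640.
N = 530640/12 = 44220.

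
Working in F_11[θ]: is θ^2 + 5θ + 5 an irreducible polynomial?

Write h(θ) = θ^2 + 5θ + 5.
Check each element of F_11 for a root: h(0)=5, h(1)=0, h(2)=8, h(3)=7, h(4)=8, h(5)=0, h(6)=5, h(7)=1, h(8)=10, h(9)=10, h(10)=1.
h(1) = 0, so (θ − 1) divides h(θ); h is reducible.

No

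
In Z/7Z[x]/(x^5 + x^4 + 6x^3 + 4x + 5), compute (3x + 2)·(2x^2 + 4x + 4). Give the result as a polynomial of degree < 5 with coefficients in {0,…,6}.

6x^3 + 2x^2 + 6x + 1

Multiply in Z/7Z[x]: (3x + 2)·(2x^2 + 4x + 4) = 6x^3 + 2x^2 + 6x + 1.
Reduced: 6x^3 + 2x^2 + 6x + 1.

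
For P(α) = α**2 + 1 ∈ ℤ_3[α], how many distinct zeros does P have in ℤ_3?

0

Evaluate at each of the 3 elements of ℤ_3:
P(0) = 1; P(1) = 2; P(2) = 2.
No element is a root.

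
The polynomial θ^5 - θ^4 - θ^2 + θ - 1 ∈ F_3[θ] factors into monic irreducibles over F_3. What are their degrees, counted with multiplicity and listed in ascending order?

Write g(θ) = θ^5 - θ^4 - θ^2 + θ - 1.
Roots in F_3: g(0) = 2; g(1) = 2; g(2) = 1.
Complete factorization: g(θ) = (θ^5 - θ^4 - θ^2 + θ - 1).
Factor degrees with multiplicity: 5 = 5.

5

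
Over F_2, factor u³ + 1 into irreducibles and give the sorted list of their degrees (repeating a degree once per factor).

Write f(u) = u³ + 1.
Roots in F_2: f(0) = 1; f(1) = 0 → root.
Linear factors from roots: (u + 1).
Complete factorization: f(u) = (u + 1)·(u² + u + 1).
Factor degrees with multiplicity: 1 + 2 = 3.

1, 2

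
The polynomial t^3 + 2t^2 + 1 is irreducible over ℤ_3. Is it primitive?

Yes

Write f(t) = t^3 + 2t^2 + 1.
|GF(3^3)^×| = 3^3 − 1 = 26. Prime factorization: 26 = 2·13.
f is primitive ⇔ t has order 26 in GF(3)[t]/(f), i.e. t^(26/q) ≠ 1 for each prime q | 26.
t^(13) mod f = 2.
t^(2) mod f = t^2.
None equal 1, so t has full order 26; f is primitive.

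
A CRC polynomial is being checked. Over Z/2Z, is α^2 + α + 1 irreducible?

Yes

Write f(α) = α^2 + α + 1.
Check for roots in Z/2Z: f(0) = 1; f(1) = 1.
No roots. A degree-2 polynomial over a field with no linear factor is irreducible.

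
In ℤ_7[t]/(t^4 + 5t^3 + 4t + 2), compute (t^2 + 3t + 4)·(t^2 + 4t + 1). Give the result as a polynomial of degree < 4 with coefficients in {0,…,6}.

2t^3 + 3t^2 + t + 2

Multiply in ℤ_7[t]: (t^2 + 3t + 4)·(t^2 + 4t + 1) = t^4 + 3t^2 + 5t + 4.
Reduce using t^4 ≡ 2t^3 + 3t + 5 (mod t^4 + 5t^3 + 4t + 2).
Reduced: 2t^3 + 3t^2 + t + 2.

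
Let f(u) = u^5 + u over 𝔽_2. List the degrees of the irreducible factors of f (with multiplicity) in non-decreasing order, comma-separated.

Roots in 𝔽_2: f(0) = 0 → root; f(1) = 0 → root.
Linear factors from roots: (u), (u + 1).
Complete factorization: f(u) = (u)·(u + 1)^4.
Factor degrees with multiplicity: 1 + 1 + 1 + 1 + 1 = 5.

1, 1, 1, 1, 1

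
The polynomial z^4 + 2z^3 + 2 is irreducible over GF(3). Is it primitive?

Write f(z) = z^4 + 2z^3 + 2.
|GF(3^4)^×| = 3^4 − 1 = 80. Prime factorization: 80 = 2^4·5.
f is primitive ⇔ z has order 80 in GF(3)[z]/(f), i.e. z^(80/q) ≠ 1 for each prime q | 80.
z^(40) mod f = 2.
z^(16) mod f = 2z^2 + z + 2.
None equal 1, so z has full order 80; f is primitive.

Yes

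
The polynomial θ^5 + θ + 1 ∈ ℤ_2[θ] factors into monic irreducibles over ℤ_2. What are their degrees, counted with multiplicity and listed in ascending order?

2, 3

Write f(θ) = θ^5 + θ + 1.
Roots in ℤ_2: f(0) = 1; f(1) = 1.
Complete factorization: f(θ) = (θ^2 + θ + 1)·(θ^3 + θ^2 + 1).
Factor degrees with multiplicity: 2 + 3 = 5.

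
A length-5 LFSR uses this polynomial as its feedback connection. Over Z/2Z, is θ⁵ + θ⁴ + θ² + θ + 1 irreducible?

Yes

Write m(θ) = θ⁵ + θ⁴ + θ² + θ + 1.
Check for roots in Z/2Z: m(0) = 1; m(1) = 1.
No roots, so no linear factors.
Monic irreducibles of degree 2 over GF(2): θ² + θ + 1.
None of them divide m (all give nonzero remainder).
No irreducible factor of degree ≤ 2 exists, so m is irreducible over GF(2).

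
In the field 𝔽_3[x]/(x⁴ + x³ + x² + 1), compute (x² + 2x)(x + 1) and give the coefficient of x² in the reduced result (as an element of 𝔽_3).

0

Multiply in 𝔽_3[x]: (x² + 2x)·(x + 1) = x³ + 2x.
Reduced: x³ + 2x.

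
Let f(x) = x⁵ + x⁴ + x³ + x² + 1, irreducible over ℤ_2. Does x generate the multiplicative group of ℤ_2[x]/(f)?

|GF(2^5)^×| = 2^5 − 1 = 31. Prime factorization: 31 = 31.
f is primitive ⇔ x has order 31 in GF(2)[x]/(f), i.e. x^(31/q) ≠ 1 for each prime q | 31.
x^(1) mod f = x.
None equal 1, so x has full order 31; f is primitive.

Yes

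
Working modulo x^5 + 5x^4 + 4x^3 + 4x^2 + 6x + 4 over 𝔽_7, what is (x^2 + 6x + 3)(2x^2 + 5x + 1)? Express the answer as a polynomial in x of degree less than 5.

2x^4 + 3x^3 + 2x^2 + 3

Multiply in 𝔽_7[x]: (x^2 + 6x + 3)·(2x^2 + 5x + 1) = 2x^4 + 3x^3 + 2x^2 + 3.
Reduced: 2x^4 + 3x^3 + 2x^2 + 3.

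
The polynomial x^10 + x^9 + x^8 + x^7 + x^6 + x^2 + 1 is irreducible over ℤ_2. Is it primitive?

Write f(x) = x^10 + x^9 + x^8 + x^7 + x^6 + x^2 + 1.
|GF(2^10)^×| = 2^10 − 1 = 1023. Prime factorization: 1023 = 3·11·31.
f is primitive ⇔ x has order 1023 in GF(2)[x]/(f), i.e. x^(1023/q) ≠ 1 for each prime q | 1023.
x^(341) mod f = 1
x^(93) mod f = x^7 + x^6 + x^5 + x^4 + 1.
x^(33) mod f = x^7 + x^3 + x^2 + x.
Since x^(341) = 1, the order of x divides 341 < 1023; not primitive.

No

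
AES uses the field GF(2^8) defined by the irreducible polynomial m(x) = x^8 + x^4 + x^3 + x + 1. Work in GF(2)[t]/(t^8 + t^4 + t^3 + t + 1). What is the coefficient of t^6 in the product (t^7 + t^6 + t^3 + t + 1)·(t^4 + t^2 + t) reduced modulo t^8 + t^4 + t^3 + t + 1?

Multiply in GF(2)[t]: (t^7 + t^6 + t^3 + t + 1)·(t^4 + t^2 + t) = t^11 + t^10 + t^9 + t^3 + t.
Reduce using t^8 ≡ t^4 + t^3 + t + 1 (mod t^8 + t^4 + t^3 + t + 1).
Reduced: t^7 + t^3.

0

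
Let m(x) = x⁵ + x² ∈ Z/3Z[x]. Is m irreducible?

No

Check for roots in Z/3Z: m(0) = 0 → root; m(1) = 2; m(2) = 0 → root.
m(0) = 0, so (x) divides m(x); m is reducible.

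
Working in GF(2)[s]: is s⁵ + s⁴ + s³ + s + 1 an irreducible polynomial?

Write P(s) = s⁵ + s⁴ + s³ + s + 1.
Check for roots in GF(2): P(0) = 1; P(1) = 1.
No roots, so no linear factors.
Monic irreducibles of degree 2 over GF(2): s² + s + 1.
None of them divide P (all give nonzero remainder).
No irreducible factor of degree ≤ 2 exists, so P is irreducible over GF(2).

Yes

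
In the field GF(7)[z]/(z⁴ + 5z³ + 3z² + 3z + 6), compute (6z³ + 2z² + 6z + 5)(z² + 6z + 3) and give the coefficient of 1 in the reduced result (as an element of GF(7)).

2

Multiply in GF(7)[z]: (6z³ + 2z² + 6z + 5)·(z² + 6z + 3) = 6z⁵ + 3z⁴ + z³ + 5z² + 6z + 1.
Reduce using z⁴ ≡ 2z³ + 4z² + 4z + 1 (mod z⁴ + 5z³ + 3z² + 3z + 6).
Reduced: 6z³ + 5z² + 2z + 2.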